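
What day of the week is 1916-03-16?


Date: March 16, 1916
Anchor: Jan 1, 1916. With p = 1916 - 1 = 1915: (p + p//4 - p//100 + p//400) mod 7 = (1915 + 478 - 19 + 4) mod 7 = 2378 mod 7 = 5 -> Saturday (Mon=0 ... Sun=6)
Days before March (Jan-Feb): 60; offset = 60 + 16 - 1 = 75
Weekday index = (5 + 75) mod 7 = 3

Day of the week: Thursday


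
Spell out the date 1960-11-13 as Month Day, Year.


ISO 1960-11-13 parses as year=1960, month=11, day=13
Month 11 -> November

November 13, 1960


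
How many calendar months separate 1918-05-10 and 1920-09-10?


From May 1918 to September 1920
2 years * 12 = 24 months, plus 4 months = 28

28 months


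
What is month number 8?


Month 8 of 12

August


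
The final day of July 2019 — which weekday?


July 2019 has 31 days
Anchor: Jan 1, 2019. With p = 2019 - 1 = 2018: (p + p//4 - p//100 + p//400) mod 7 = (2018 + 504 - 20 + 5) mod 7 = 2507 mod 7 = 1 -> Tuesday (Mon=0 ... Sun=6)
Days before July (Jan-Jun): 181; July 1 index = (1 + 181) mod 7 = 0 -> Monday
Last day offset: 31 - 1 = 30 days
Weekday index = (0 + 30) mod 7 = 2

Wednesday, July 31


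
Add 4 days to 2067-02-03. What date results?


Start: 2067-02-03, add 4 days
February 2067 has 28 days; 3 + 4 = 7 stays within February

Result: 2067-02-07


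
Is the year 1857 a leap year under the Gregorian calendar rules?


Gregorian leap year rule: divisible by 4, but not by 100, unless also by 400.
1857 is not divisible by 4 -> not a leap year

No


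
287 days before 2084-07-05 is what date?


Start: 2084-07-05, subtract 287 days
Back 5 days from July 5 reaches June 30, 2084 -> 282 left
June 2084 has 30 days -> back to May 31, 2084 -> 252 left
May 2084 has 31 days -> back to April 30, 2084 -> 221 left
April 2084 has 30 days -> back to March 31, 2084 -> 191 left
March 2084 has 31 days -> back to February 29, 2084 -> 160 left
February 2084 has 29 days -> back to January 31, 2084 -> 131 left
January 2084 has 31 days -> back to December 31, 2083 -> 100 left
December 2083 has 31 days -> back to November 30, 2083 -> 69 left
November 2083 has 30 days -> back to October 31, 2083 -> 39 left
October 2083 has 31 days -> back to September 30, 2083 -> 8 left
September 2083: 30 - 8 = 22 -> lands on September 22

Result: 2083-09-22


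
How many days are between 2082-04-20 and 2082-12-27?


From 2082-04-20 to 2082-12-27
2082-04-20: days before April = 31 + 28 + 31 = 90 (2082 is not a leap year); day of year = 90 + 20 = 110
2082-12-27: days before December = 31 + 28 + 31 + 30 + 31 + 30 + 31 + 31 + 30 + 31 + 30 = 334 (2082 is not a leap year); day of year = 334 + 27 = 361
Same year: 361 - 110 = 251

251 days


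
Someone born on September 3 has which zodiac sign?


Date: September 3
Conventional tropical zodiac dates: Virgo from August 23 onward; Libra starts September 23
September 3 falls within the Virgo range

Virgo


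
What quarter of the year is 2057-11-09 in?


Month: November (month 11)
Q1: Jan-Mar, Q2: Apr-Jun, Q3: Jul-Sep, Q4: Oct-Dec

Q4


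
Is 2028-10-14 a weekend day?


Anchor: Jan 1, 2028. With p = 2028 - 1 = 2027: (p + p//4 - p//100 + p//400) mod 7 = (2027 + 506 - 20 + 5) mod 7 = 2518 mod 7 = 5 -> Saturday (Mon=0 ... Sun=6)
Day of year: 288; offset = 287
Weekday index = (5 + 287) mod 7 = 5 -> Saturday
Weekend days: Saturday, Sunday

Yes


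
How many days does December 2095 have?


December 2095

31 days


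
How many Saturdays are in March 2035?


March 2035 has 31 days
Anchor: Jan 1, 2035. With p = 2035 - 1 = 2034: (p + p//4 - p//100 + p//400) mod 7 = (2034 + 508 - 20 + 5) mod 7 = 2527 mod 7 = 0 -> Monday (Mon=0 ... Sun=6)
Days before March (Jan-Feb): 59; March 1 index = (0 + 59) mod 7 = 3 -> Thursday
First Saturday is March 3
Saturdays: 3, 10, 17, 24, 31

5 Saturdays


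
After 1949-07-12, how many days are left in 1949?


Day of year: 193 of 365
Remaining = 365 - 193

172 days


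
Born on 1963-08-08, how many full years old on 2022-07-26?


Birth: 1963-08-08
Reference: 2022-07-26
Year difference: 2022 - 1963 = 59
Birthday not yet reached in 2022, subtract 1

58 years old


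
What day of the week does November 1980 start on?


Target: November 1, 1980
Anchor: Jan 1, 1980. With p = 1980 - 1 = 1979: (p + p//4 - p//100 + p//400) mod 7 = (1979 + 494 - 19 + 4) mod 7 = 2458 mod 7 = 1 -> Tuesday (Mon=0 ... Sun=6)
Days before November (Jan-Oct): 305 days
Weekday index = (1 + 305) mod 7 = 5

Saturday


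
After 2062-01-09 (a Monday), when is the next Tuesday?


Current: Monday
Target: Tuesday
Days ahead: 1

Next Tuesday: 2062-01-10


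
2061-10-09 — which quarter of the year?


Month: October (month 10)
Q1: Jan-Mar, Q2: Apr-Jun, Q3: Jul-Sep, Q4: Oct-Dec

Q4


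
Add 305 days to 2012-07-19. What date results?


Start: 2012-07-19, add 305 days
July 2012 has 31 days: 31 - 19 = 12 days to July 31 -> 293 left
August 2012 has 31 days -> 262 left
September 2012 has 30 days -> 232 left
October 2012 has 31 days -> 201 left
November 2012 has 30 days -> 171 left
December 2012 has 31 days -> 140 left
January 2013 has 31 days -> 109 left
February 2013 has 28 days -> 81 left
March 2013 has 31 days -> 50 left
April 2013 has 30 days -> 20 left
May 2013: 20 <= 31 -> lands on May 20

Result: 2013-05-20


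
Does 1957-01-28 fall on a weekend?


Anchor: Jan 1, 1957. With p = 1957 - 1 = 1956: (p + p//4 - p//100 + p//400) mod 7 = (1956 + 489 - 19 + 4) mod 7 = 2430 mod 7 = 1 -> Tuesday (Mon=0 ... Sun=6)
Day of year: 28; offset = 27
Weekday index = (1 + 27) mod 7 = 0 -> Monday
Weekend days: Saturday, Sunday

No


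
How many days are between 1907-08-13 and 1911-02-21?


From 1907-08-13 to 1911-02-21
1907-08-13: days before August = 31 + 28 + 31 + 30 + 31 + 30 + 31 = 212 (1907 is not a leap year); day of year = 212 + 13 = 225
1911-02-21: days before February = 31; day of year = 31 + 21 = 52
Rest of 1907: 365 - 225 = 140
Full years 1908 (366), 1909 (365), 1910 (365): 1096
Total = 140 + 1096 + 52 = 1288

1288 days


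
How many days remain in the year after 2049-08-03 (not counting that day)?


Day of year: 215 of 365
Remaining = 365 - 215

150 days


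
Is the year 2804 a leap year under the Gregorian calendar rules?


Gregorian leap year rule: divisible by 4, but not by 100, unless also by 400.
2804 is divisible by 4 but not 100 -> leap year

Yes


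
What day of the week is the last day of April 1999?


April 1999 has 30 days
Anchor: Jan 1, 1999. With p = 1999 - 1 = 1998: (p + p//4 - p//100 + p//400) mod 7 = (1998 + 499 - 19 + 4) mod 7 = 2482 mod 7 = 4 -> Friday (Mon=0 ... Sun=6)
Days before April (Jan-Mar): 90; April 1 index = (4 + 90) mod 7 = 3 -> Thursday
Last day offset: 30 - 1 = 29 days
Weekday index = (3 + 29) mod 7 = 4

Friday, April 30


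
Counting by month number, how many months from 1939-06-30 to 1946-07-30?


From June 1939 to July 1946
7 years * 12 = 84 months, plus 1 month = 85

85 months


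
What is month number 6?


Month 6 of 12

June


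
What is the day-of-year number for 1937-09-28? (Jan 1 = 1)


Date: September 28, 1937
Days in months 1 through 8: 243
Plus 28 days in September

Day of year: 271


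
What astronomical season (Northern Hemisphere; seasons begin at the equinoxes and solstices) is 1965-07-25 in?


Date: July 25
Astronomical Summer (approx.; exact equinox/solstice day varies by year): June 21 to September 21
July 25 falls within the Summer window

Summer


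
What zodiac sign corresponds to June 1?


Date: June 1
Conventional tropical zodiac dates: Gemini from May 21 onward; Cancer starts June 21
June 1 falls within the Gemini range

Gemini


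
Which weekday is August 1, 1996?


Target: August 1, 1996
Anchor: Jan 1, 1996. With p = 1996 - 1 = 1995: (p + p//4 - p//100 + p//400) mod 7 = (1995 + 498 - 19 + 4) mod 7 = 2478 mod 7 = 0 -> Monday (Mon=0 ... Sun=6)
Days before August (Jan-Jul): 213 days
Weekday index = (0 + 213) mod 7 = 3

Thursday


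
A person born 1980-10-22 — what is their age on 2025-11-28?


Birth: 1980-10-22
Reference: 2025-11-28
Year difference: 2025 - 1980 = 45

45 years old


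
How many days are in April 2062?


April 2062

30 days


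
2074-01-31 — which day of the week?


Date: January 31, 2074
Anchor: Jan 1, 2074. With p = 2074 - 1 = 2073: (p + p//4 - p//100 + p//400) mod 7 = (2073 + 518 - 20 + 5) mod 7 = 2576 mod 7 = 0 -> Monday (Mon=0 ... Sun=6)
Days into year = 31 - 1 = 30
Weekday index = (0 + 30) mod 7 = 2

Day of the week: Wednesday


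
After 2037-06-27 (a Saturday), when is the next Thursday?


Current: Saturday
Target: Thursday
Days ahead: 5

Next Thursday: 2037-07-02


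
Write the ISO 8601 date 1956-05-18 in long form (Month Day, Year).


ISO 1956-05-18 parses as year=1956, month=05, day=18
Month 5 -> May

May 18, 1956


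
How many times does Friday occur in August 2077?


August 2077 has 31 days
Anchor: Jan 1, 2077. With p = 2077 - 1 = 2076: (p + p//4 - p//100 + p//400) mod 7 = (2076 + 519 - 20 + 5) mod 7 = 2580 mod 7 = 4 -> Friday (Mon=0 ... Sun=6)
Days before August (Jan-Jul): 212; August 1 index = (4 + 212) mod 7 = 6 -> Sunday
First Friday is August 6
Fridays: 6, 13, 20, 27

4 Fridays


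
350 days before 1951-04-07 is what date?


Start: 1951-04-07, subtract 350 days
Back 7 days from April 7 reaches March 31, 1951 -> 343 left
March 1951 has 31 days -> back to February 28, 1951 -> 312 left
February 1951 has 28 days -> back to January 31, 1951 -> 284 left
January 1951 has 31 days -> back to December 31, 1950 -> 253 left
December 1950 has 31 days -> back to November 30, 1950 -> 222 left
November 1950 has 30 days -> back to October 31, 1950 -> 192 left
October 1950 has 31 days -> back to September 30, 1950 -> 161 left
September 1950 has 30 days -> back to August 31, 1950 -> 131 left
August 1950 has 31 days -> back to July 31, 1950 -> 100 left
July 1950 has 31 days -> back to June 30, 1950 -> 69 left
June 1950 has 30 days -> back to May 31, 1950 -> 39 left
May 1950 has 31 days -> back to April 30, 1950 -> 8 left
April 1950: 30 - 8 = 22 -> lands on April 22

Result: 1950-04-22


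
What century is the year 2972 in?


Century = (year - 1) // 100 + 1
= (2972 - 1) // 100 + 1
= 2971 // 100 + 1
= 29 + 1

30th century


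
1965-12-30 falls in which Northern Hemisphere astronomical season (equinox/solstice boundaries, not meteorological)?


Date: December 30
Astronomical Winter (approx.; exact equinox/solstice day varies by year): December 21 to March 19
December 30 falls within the Winter window

Winter


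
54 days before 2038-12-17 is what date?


Start: 2038-12-17, subtract 54 days
Back 17 days from December 17 reaches November 30, 2038 -> 37 left
November 2038 has 30 days -> back to October 31, 2038 -> 7 left
October 2038: 31 - 7 = 24 -> lands on October 24

Result: 2038-10-24


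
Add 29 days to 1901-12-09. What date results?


Start: 1901-12-09, add 29 days
December 1901 has 31 days: 31 - 9 = 22 days to December 31 -> 7 left
January 1902: 7 <= 31 -> lands on January 7

Result: 1902-01-07


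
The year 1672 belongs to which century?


Century = (year - 1) // 100 + 1
= (1672 - 1) // 100 + 1
= 1671 // 100 + 1
= 16 + 1

17th century


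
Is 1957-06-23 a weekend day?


Anchor: Jan 1, 1957. With p = 1957 - 1 = 1956: (p + p//4 - p//100 + p//400) mod 7 = (1956 + 489 - 19 + 4) mod 7 = 2430 mod 7 = 1 -> Tuesday (Mon=0 ... Sun=6)
Day of year: 174; offset = 173
Weekday index = (1 + 173) mod 7 = 6 -> Sunday
Weekend days: Saturday, Sunday

Yes


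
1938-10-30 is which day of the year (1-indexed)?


Date: October 30, 1938
Days in months 1 through 9: 273
Plus 30 days in October

Day of year: 303


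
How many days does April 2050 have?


April 2050

30 days


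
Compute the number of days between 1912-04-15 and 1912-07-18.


From 1912-04-15 to 1912-07-18
1912-04-15: days before April = 31 + 29 + 31 = 91 (1912 is a leap year); day of year = 91 + 15 = 106
1912-07-18: days before July = 31 + 29 + 31 + 30 + 31 + 30 = 182 (1912 is a leap year); day of year = 182 + 18 = 200
Same year: 200 - 106 = 94

94 days


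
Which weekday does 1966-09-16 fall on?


Date: September 16, 1966
Anchor: Jan 1, 1966. With p = 1966 - 1 = 1965: (p + p//4 - p//100 + p//400) mod 7 = (1965 + 491 - 19 + 4) mod 7 = 2441 mod 7 = 5 -> Saturday (Mon=0 ... Sun=6)
Days before September (Jan-Aug): 243; offset = 243 + 16 - 1 = 258
Weekday index = (5 + 258) mod 7 = 4

Day of the week: Friday


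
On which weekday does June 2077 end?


June 2077 has 30 days
Anchor: Jan 1, 2077. With p = 2077 - 1 = 2076: (p + p//4 - p//100 + p//400) mod 7 = (2076 + 519 - 20 + 5) mod 7 = 2580 mod 7 = 4 -> Friday (Mon=0 ... Sun=6)
Days before June (Jan-May): 151; June 1 index = (4 + 151) mod 7 = 1 -> Tuesday
Last day offset: 30 - 1 = 29 days
Weekday index = (1 + 29) mod 7 = 2

Wednesday, June 30


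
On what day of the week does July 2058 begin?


Target: July 1, 2058
Anchor: Jan 1, 2058. With p = 2058 - 1 = 2057: (p + p//4 - p//100 + p//400) mod 7 = (2057 + 514 - 20 + 5) mod 7 = 2556 mod 7 = 1 -> Tuesday (Mon=0 ... Sun=6)
Days before July (Jan-Jun): 181 days
Weekday index = (1 + 181) mod 7 = 0

Monday


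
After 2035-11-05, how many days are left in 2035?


Day of year: 309 of 365
Remaining = 365 - 309

56 days


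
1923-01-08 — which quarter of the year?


Month: January (month 1)
Q1: Jan-Mar, Q2: Apr-Jun, Q3: Jul-Sep, Q4: Oct-Dec

Q1


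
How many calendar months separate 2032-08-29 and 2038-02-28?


From August 2032 to February 2038
6 years * 12 = 72 months, minus 6 months = 66

66 months


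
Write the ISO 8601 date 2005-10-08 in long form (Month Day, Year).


ISO 2005-10-08 parses as year=2005, month=10, day=08
Month 10 -> October

October 8, 2005


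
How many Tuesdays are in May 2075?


May 2075 has 31 days
Anchor: Jan 1, 2075. With p = 2075 - 1 = 2074: (p + p//4 - p//100 + p//400) mod 7 = (2074 + 518 - 20 + 5) mod 7 = 2577 mod 7 = 1 -> Tuesday (Mon=0 ... Sun=6)
Days before May (Jan-Apr): 120; May 1 index = (1 + 120) mod 7 = 2 -> Wednesday
First Tuesday is May 7
Tuesdays: 7, 14, 21, 28

4 Tuesdays


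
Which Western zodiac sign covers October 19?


Date: October 19
Conventional tropical zodiac dates: Libra from September 23 onward; Scorpio starts October 23
October 19 falls within the Libra range

Libra


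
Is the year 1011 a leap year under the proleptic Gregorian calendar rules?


Gregorian leap year rule: divisible by 4, but not by 100, unless also by 400.
1011 is not divisible by 4 -> not a leap year

No


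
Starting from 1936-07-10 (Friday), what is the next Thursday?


Current: Friday
Target: Thursday
Days ahead: 6

Next Thursday: 1936-07-16


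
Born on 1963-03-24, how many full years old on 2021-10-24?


Birth: 1963-03-24
Reference: 2021-10-24
Year difference: 2021 - 1963 = 58

58 years old


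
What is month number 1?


Month 1 of 12

January


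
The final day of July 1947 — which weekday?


July 1947 has 31 days
Anchor: Jan 1, 1947. With p = 1947 - 1 = 1946: (p + p//4 - p//100 + p//400) mod 7 = (1946 + 486 - 19 + 4) mod 7 = 2417 mod 7 = 2 -> Wednesday (Mon=0 ... Sun=6)
Days before July (Jan-Jun): 181; July 1 index = (2 + 181) mod 7 = 1 -> Tuesday
Last day offset: 31 - 1 = 30 days
Weekday index = (1 + 30) mod 7 = 3

Thursday, July 31


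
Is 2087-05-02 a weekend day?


Anchor: Jan 1, 2087. With p = 2087 - 1 = 2086: (p + p//4 - p//100 + p//400) mod 7 = (2086 + 521 - 20 + 5) mod 7 = 2592 mod 7 = 2 -> Wednesday (Mon=0 ... Sun=6)
Day of year: 122; offset = 121
Weekday index = (2 + 121) mod 7 = 4 -> Friday
Weekend days: Saturday, Sunday

No


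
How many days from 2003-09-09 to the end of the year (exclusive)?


Day of year: 252 of 365
Remaining = 365 - 252

113 days


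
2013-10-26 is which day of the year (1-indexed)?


Date: October 26, 2013
Days in months 1 through 9: 273
Plus 26 days in October

Day of year: 299


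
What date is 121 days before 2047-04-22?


Start: 2047-04-22, subtract 121 days
Back 22 days from April 22 reaches March 31, 2047 -> 99 left
March 2047 has 31 days -> back to February 28, 2047 -> 68 left
February 2047 has 28 days -> back to January 31, 2047 -> 40 left
January 2047 has 31 days -> back to December 31, 2046 -> 9 left
December 2046: 31 - 9 = 22 -> lands on December 22

Result: 2046-12-22


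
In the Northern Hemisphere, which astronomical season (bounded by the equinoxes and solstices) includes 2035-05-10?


Date: May 10
Astronomical Spring (approx.; exact equinox/solstice day varies by year): March 20 to June 20
May 10 falls within the Spring window

Spring


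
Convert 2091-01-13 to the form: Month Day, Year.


ISO 2091-01-13 parses as year=2091, month=01, day=13
Month 1 -> January

January 13, 2091


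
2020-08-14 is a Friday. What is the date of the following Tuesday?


Current: Friday
Target: Tuesday
Days ahead: 4

Next Tuesday: 2020-08-18


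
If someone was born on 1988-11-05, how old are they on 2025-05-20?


Birth: 1988-11-05
Reference: 2025-05-20
Year difference: 2025 - 1988 = 37
Birthday not yet reached in 2025, subtract 1

36 years old


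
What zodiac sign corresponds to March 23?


Date: March 23
Conventional tropical zodiac dates: Aries from March 21 onward; Taurus starts April 20
March 23 falls within the Aries range

Aries


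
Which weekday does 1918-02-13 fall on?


Date: February 13, 1918
Anchor: Jan 1, 1918. With p = 1918 - 1 = 1917: (p + p//4 - p//100 + p//400) mod 7 = (1917 + 479 - 19 + 4) mod 7 = 2381 mod 7 = 1 -> Tuesday (Mon=0 ... Sun=6)
Days before February (Jan): 31; offset = 31 + 13 - 1 = 43
Weekday index = (1 + 43) mod 7 = 2

Day of the week: Wednesday


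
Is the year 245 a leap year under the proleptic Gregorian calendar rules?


Gregorian leap year rule: divisible by 4, but not by 100, unless also by 400.
245 is not divisible by 4 -> not a leap year

No


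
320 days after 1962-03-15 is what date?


Start: 1962-03-15, add 320 days
March 1962 has 31 days: 31 - 15 = 16 days to March 31 -> 304 left
April 1962 has 30 days -> 274 left
May 1962 has 31 days -> 243 left
June 1962 has 30 days -> 213 left
July 1962 has 31 days -> 182 left
August 1962 has 31 days -> 151 left
September 1962 has 30 days -> 121 left
October 1962 has 31 days -> 90 left
November 1962 has 30 days -> 60 left
December 1962 has 31 days -> 29 left
January 1963: 29 <= 31 -> lands on January 29

Result: 1963-01-29


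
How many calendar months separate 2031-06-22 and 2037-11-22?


From June 2031 to November 2037
6 years * 12 = 72 months, plus 5 months = 77

77 months


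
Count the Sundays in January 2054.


January 2054 has 31 days
Anchor: Jan 1, 2054. With p = 2054 - 1 = 2053: (p + p//4 - p//100 + p//400) mod 7 = (2053 + 513 - 20 + 5) mod 7 = 2551 mod 7 = 3 -> Thursday (Mon=0 ... Sun=6)
January 1 is the anchor itself -> Thursday
First Sunday is January 4
Sundays: 4, 11, 18, 25

4 Sundays


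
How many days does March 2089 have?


March 2089

31 days


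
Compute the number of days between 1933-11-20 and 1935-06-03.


From 1933-11-20 to 1935-06-03
1933-11-20: days before November = 31 + 28 + 31 + 30 + 31 + 30 + 31 + 31 + 30 + 31 = 304 (1933 is not a leap year); day of year = 304 + 20 = 324
1935-06-03: days before June = 31 + 28 + 31 + 30 + 31 = 151 (1935 is not a leap year); day of year = 151 + 3 = 154
Rest of 1933: 365 - 324 = 41
Full years 1934 (365): 365
Total = 41 + 365 + 154 = 560

560 days


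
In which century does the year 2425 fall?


Century = (year - 1) // 100 + 1
= (2425 - 1) // 100 + 1
= 2424 // 100 + 1
= 24 + 1

25th century


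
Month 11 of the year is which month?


Month 11 of 12

November


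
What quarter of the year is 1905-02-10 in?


Month: February (month 2)
Q1: Jan-Mar, Q2: Apr-Jun, Q3: Jul-Sep, Q4: Oct-Dec

Q1


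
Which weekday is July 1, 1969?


Target: July 1, 1969
Anchor: Jan 1, 1969. With p = 1969 - 1 = 1968: (p + p//4 - p//100 + p//400) mod 7 = (1968 + 492 - 19 + 4) mod 7 = 2445 mod 7 = 2 -> Wednesday (Mon=0 ... Sun=6)
Days before July (Jan-Jun): 181 days
Weekday index = (2 + 181) mod 7 = 1

Tuesday


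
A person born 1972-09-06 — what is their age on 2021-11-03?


Birth: 1972-09-06
Reference: 2021-11-03
Year difference: 2021 - 1972 = 49

49 years old


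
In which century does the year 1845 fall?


Century = (year - 1) // 100 + 1
= (1845 - 1) // 100 + 1
= 1844 // 100 + 1
= 18 + 1

19th century


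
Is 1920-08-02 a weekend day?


Anchor: Jan 1, 1920. With p = 1920 - 1 = 1919: (p + p//4 - p//100 + p//400) mod 7 = (1919 + 479 - 19 + 4) mod 7 = 2383 mod 7 = 3 -> Thursday (Mon=0 ... Sun=6)
Day of year: 215; offset = 214
Weekday index = (3 + 214) mod 7 = 0 -> Monday
Weekend days: Saturday, Sunday

No


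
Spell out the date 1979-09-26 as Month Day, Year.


ISO 1979-09-26 parses as year=1979, month=09, day=26
Month 9 -> September

September 26, 1979


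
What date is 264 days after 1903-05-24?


Start: 1903-05-24, add 264 days
May 1903 has 31 days: 31 - 24 = 7 days to May 31 -> 257 left
June 1903 has 30 days -> 227 left
July 1903 has 31 days -> 196 left
August 1903 has 31 days -> 165 left
September 1903 has 30 days -> 135 left
October 1903 has 31 days -> 104 left
November 1903 has 30 days -> 74 left
December 1903 has 31 days -> 43 left
January 1904 has 31 days -> 12 left
February 1904: 12 <= 29 -> lands on February 12

Result: 1904-02-12


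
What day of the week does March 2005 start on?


Target: March 1, 2005
Anchor: Jan 1, 2005. With p = 2005 - 1 = 2004: (p + p//4 - p//100 + p//400) mod 7 = (2004 + 501 - 20 + 5) mod 7 = 2490 mod 7 = 5 -> Saturday (Mon=0 ... Sun=6)
Days before March (Jan-Feb): 59 days
Weekday index = (5 + 59) mod 7 = 1

Tuesday


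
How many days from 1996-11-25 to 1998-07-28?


From 1996-11-25 to 1998-07-28
1996-11-25: days before November = 31 + 29 + 31 + 30 + 31 + 30 + 31 + 31 + 30 + 31 = 305 (1996 is a leap year); day of year = 305 + 25 = 330
1998-07-28: days before July = 31 + 28 + 31 + 30 + 31 + 30 = 181 (1998 is not a leap year); day of year = 181 + 28 = 209
Rest of 1996: 366 - 330 = 36
Full years 1997 (365): 365
Total = 36 + 365 + 209 = 610

610 days


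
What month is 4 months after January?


January is month 1
1 + 4 = 5

May


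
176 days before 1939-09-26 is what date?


Start: 1939-09-26, subtract 176 days
Back 26 days from September 26 reaches August 31, 1939 -> 150 left
August 1939 has 31 days -> back to July 31, 1939 -> 119 left
July 1939 has 31 days -> back to June 30, 1939 -> 88 left
June 1939 has 30 days -> back to May 31, 1939 -> 58 left
May 1939 has 31 days -> back to April 30, 1939 -> 27 left
April 1939: 30 - 27 = 3 -> lands on April 3

Result: 1939-04-03


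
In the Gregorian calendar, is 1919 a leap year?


Gregorian leap year rule: divisible by 4, but not by 100, unless also by 400.
1919 is not divisible by 4 -> not a leap year

No


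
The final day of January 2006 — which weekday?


January 2006 has 31 days
Anchor: Jan 1, 2006. With p = 2006 - 1 = 2005: (p + p//4 - p//100 + p//400) mod 7 = (2005 + 501 - 20 + 5) mod 7 = 2491 mod 7 = 6 -> Sunday (Mon=0 ... Sun=6)
January 1 is the anchor itself -> Sunday
Last day offset: 31 - 1 = 30 days
Weekday index = (6 + 30) mod 7 = 1

Tuesday, January 31


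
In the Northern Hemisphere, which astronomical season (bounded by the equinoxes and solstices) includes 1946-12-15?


Date: December 15
Astronomical Autumn (approx.; exact equinox/solstice day varies by year): September 22 to December 20
December 15 falls within the Autumn window

Autumn


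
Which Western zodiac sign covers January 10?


Date: January 10
Conventional tropical zodiac dates: Capricorn from December 22 onward; Aquarius starts January 20
January 10 falls within the Capricorn range

Capricorn


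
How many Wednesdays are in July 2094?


July 2094 has 31 days
Anchor: Jan 1, 2094. With p = 2094 - 1 = 2093: (p + p//4 - p//100 + p//400) mod 7 = (2093 + 523 - 20 + 5) mod 7 = 2601 mod 7 = 4 -> Friday (Mon=0 ... Sun=6)
Days before July (Jan-Jun): 181; July 1 index = (4 + 181) mod 7 = 3 -> Thursday
First Wednesday is July 7
Wednesdays: 7, 14, 21, 28

4 Wednesdays


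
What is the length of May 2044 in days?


May 2044

31 days


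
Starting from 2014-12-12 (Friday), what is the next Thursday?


Current: Friday
Target: Thursday
Days ahead: 6

Next Thursday: 2014-12-18


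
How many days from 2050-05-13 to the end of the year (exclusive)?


Day of year: 133 of 365
Remaining = 365 - 133

232 days


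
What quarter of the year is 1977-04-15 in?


Month: April (month 4)
Q1: Jan-Mar, Q2: Apr-Jun, Q3: Jul-Sep, Q4: Oct-Dec

Q2


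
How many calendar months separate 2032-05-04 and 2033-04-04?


From May 2032 to April 2033
1 year * 12 = 12 months, minus 1 month = 11

11 months


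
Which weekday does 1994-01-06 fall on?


Date: January 6, 1994
Anchor: Jan 1, 1994. With p = 1994 - 1 = 1993: (p + p//4 - p//100 + p//400) mod 7 = (1993 + 498 - 19 + 4) mod 7 = 2476 mod 7 = 5 -> Saturday (Mon=0 ... Sun=6)
Days into year = 6 - 1 = 5
Weekday index = (5 + 5) mod 7 = 3

Day of the week: Thursday


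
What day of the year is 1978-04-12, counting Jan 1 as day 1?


Date: April 12, 1978
Days in months 1 through 3: 90
Plus 12 days in April

Day of year: 102


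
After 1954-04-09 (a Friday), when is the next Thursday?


Current: Friday
Target: Thursday
Days ahead: 6

Next Thursday: 1954-04-15


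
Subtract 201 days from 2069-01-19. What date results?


Start: 2069-01-19, subtract 201 days
Back 19 days from January 19 reaches December 31, 2068 -> 182 left
December 2068 has 31 days -> back to November 30, 2068 -> 151 left
November 2068 has 30 days -> back to October 31, 2068 -> 121 left
October 2068 has 31 days -> back to September 30, 2068 -> 90 left
September 2068 has 30 days -> back to August 31, 2068 -> 60 left
August 2068 has 31 days -> back to July 31, 2068 -> 29 left
July 2068: 31 - 29 = 2 -> lands on July 2

Result: 2068-07-02


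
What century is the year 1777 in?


Century = (year - 1) // 100 + 1
= (1777 - 1) // 100 + 1
= 1776 // 100 + 1
= 17 + 1

18th century


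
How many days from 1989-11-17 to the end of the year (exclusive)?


Day of year: 321 of 365
Remaining = 365 - 321

44 days


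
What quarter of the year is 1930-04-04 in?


Month: April (month 4)
Q1: Jan-Mar, Q2: Apr-Jun, Q3: Jul-Sep, Q4: Oct-Dec

Q2


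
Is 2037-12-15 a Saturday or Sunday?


Anchor: Jan 1, 2037. With p = 2037 - 1 = 2036: (p + p//4 - p//100 + p//400) mod 7 = (2036 + 509 - 20 + 5) mod 7 = 2530 mod 7 = 3 -> Thursday (Mon=0 ... Sun=6)
Day of year: 349; offset = 348
Weekday index = (3 + 348) mod 7 = 1 -> Tuesday
Weekend days: Saturday, Sunday

No


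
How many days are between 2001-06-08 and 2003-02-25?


From 2001-06-08 to 2003-02-25
2001-06-08: days before June = 31 + 28 + 31 + 30 + 31 = 151 (2001 is not a leap year); day of year = 151 + 8 = 159
2003-02-25: days before February = 31; day of year = 31 + 25 = 56
Rest of 2001: 365 - 159 = 206
Full years 2002 (365): 365
Total = 206 + 365 + 56 = 627

627 days


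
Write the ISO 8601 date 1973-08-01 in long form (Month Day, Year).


ISO 1973-08-01 parses as year=1973, month=08, day=01
Month 8 -> August

August 1, 1973


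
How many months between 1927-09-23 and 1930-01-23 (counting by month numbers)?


From September 1927 to January 1930
3 years * 12 = 36 months, minus 8 months = 28

28 months


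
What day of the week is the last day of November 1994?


November 1994 has 30 days
Anchor: Jan 1, 1994. With p = 1994 - 1 = 1993: (p + p//4 - p//100 + p//400) mod 7 = (1993 + 498 - 19 + 4) mod 7 = 2476 mod 7 = 5 -> Saturday (Mon=0 ... Sun=6)
Days before November (Jan-Oct): 304; November 1 index = (5 + 304) mod 7 = 1 -> Tuesday
Last day offset: 30 - 1 = 29 days
Weekday index = (1 + 29) mod 7 = 2

Wednesday, November 30


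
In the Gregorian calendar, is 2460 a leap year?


Gregorian leap year rule: divisible by 4, but not by 100, unless also by 400.
2460 is divisible by 4 but not 100 -> leap year

Yes


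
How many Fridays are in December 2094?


December 2094 has 31 days
Anchor: Jan 1, 2094. With p = 2094 - 1 = 2093: (p + p//4 - p//100 + p//400) mod 7 = (2093 + 523 - 20 + 5) mod 7 = 2601 mod 7 = 4 -> Friday (Mon=0 ... Sun=6)
Days before December (Jan-Nov): 334; December 1 index = (4 + 334) mod 7 = 2 -> Wednesday
First Friday is December 3
Fridays: 3, 10, 17, 24, 31

5 Fridays


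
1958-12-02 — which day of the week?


Date: December 2, 1958
Anchor: Jan 1, 1958. With p = 1958 - 1 = 1957: (p + p//4 - p//100 + p//400) mod 7 = (1957 + 489 - 19 + 4) mod 7 = 2431 mod 7 = 2 -> Wednesday (Mon=0 ... Sun=6)
Days before December (Jan-Nov): 334; offset = 334 + 2 - 1 = 335
Weekday index = (2 + 335) mod 7 = 1

Day of the week: Tuesday


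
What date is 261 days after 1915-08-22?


Start: 1915-08-22, add 261 days
August 1915 has 31 days: 31 - 22 = 9 days to August 31 -> 252 left
September 1915 has 30 days -> 222 left
October 1915 has 31 days -> 191 left
November 1915 has 30 days -> 161 left
December 1915 has 31 days -> 130 left
January 1916 has 31 days -> 99 left
February 1916 has 29 days -> 70 left
March 1916 has 31 days -> 39 left
April 1916 has 30 days -> 9 left
May 1916: 9 <= 31 -> lands on May 9

Result: 1916-05-09


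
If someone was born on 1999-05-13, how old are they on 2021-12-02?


Birth: 1999-05-13
Reference: 2021-12-02
Year difference: 2021 - 1999 = 22

22 years old


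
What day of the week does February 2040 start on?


Target: February 1, 2040
Anchor: Jan 1, 2040. With p = 2040 - 1 = 2039: (p + p//4 - p//100 + p//400) mod 7 = (2039 + 509 - 20 + 5) mod 7 = 2533 mod 7 = 6 -> Sunday (Mon=0 ... Sun=6)
Days before February (Jan): 31 days
Weekday index = (6 + 31) mod 7 = 2

Wednesday


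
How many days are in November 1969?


November 1969

30 days


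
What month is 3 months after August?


August is month 8
8 + 3 = 11

November


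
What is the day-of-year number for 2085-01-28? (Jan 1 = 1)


Date: January 28, 2085
No months before January
Plus 28 days in January

Day of year: 28


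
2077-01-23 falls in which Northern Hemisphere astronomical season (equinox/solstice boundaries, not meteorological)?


Date: January 23
Astronomical Winter (approx.; exact equinox/solstice day varies by year): December 21 to March 19
January 23 falls within the Winter window

Winter


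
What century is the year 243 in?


Century = (year - 1) // 100 + 1
= (243 - 1) // 100 + 1
= 242 // 100 + 1
= 2 + 1

3rd century


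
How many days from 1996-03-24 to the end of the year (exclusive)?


Day of year: 84 of 366
Remaining = 366 - 84

282 days


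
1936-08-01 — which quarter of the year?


Month: August (month 8)
Q1: Jan-Mar, Q2: Apr-Jun, Q3: Jul-Sep, Q4: Oct-Dec

Q3


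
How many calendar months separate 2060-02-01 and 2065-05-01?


From February 2060 to May 2065
5 years * 12 = 60 months, plus 3 months = 63

63 months


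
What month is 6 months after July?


July is month 7
7 + 6 = 13; wrap: 13 - 12 = 1

January


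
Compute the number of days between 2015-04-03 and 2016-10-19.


From 2015-04-03 to 2016-10-19
2015-04-03: days before April = 31 + 28 + 31 = 90 (2015 is not a leap year); day of year = 90 + 3 = 93
2016-10-19: days before October = 31 + 29 + 31 + 30 + 31 + 30 + 31 + 31 + 30 = 274 (2016 is a leap year); day of year = 274 + 19 = 293
Rest of 2015: 365 - 93 = 272
Total = 272 + 293 = 565

565 days


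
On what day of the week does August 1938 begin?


Target: August 1, 1938
Anchor: Jan 1, 1938. With p = 1938 - 1 = 1937: (p + p//4 - p//100 + p//400) mod 7 = (1937 + 484 - 19 + 4) mod 7 = 2406 mod 7 = 5 -> Saturday (Mon=0 ... Sun=6)
Days before August (Jan-Jul): 212 days
Weekday index = (5 + 212) mod 7 = 0

Monday


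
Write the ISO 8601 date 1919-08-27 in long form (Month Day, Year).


ISO 1919-08-27 parses as year=1919, month=08, day=27
Month 8 -> August

August 27, 1919


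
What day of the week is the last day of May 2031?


May 2031 has 31 days
Anchor: Jan 1, 2031. With p = 2031 - 1 = 2030: (p + p//4 - p//100 + p//400) mod 7 = (2030 + 507 - 20 + 5) mod 7 = 2522 mod 7 = 2 -> Wednesday (Mon=0 ... Sun=6)
Days before May (Jan-Apr): 120; May 1 index = (2 + 120) mod 7 = 3 -> Thursday
Last day offset: 31 - 1 = 30 days
Weekday index = (3 + 30) mod 7 = 5

Saturday, May 31


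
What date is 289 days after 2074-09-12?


Start: 2074-09-12, add 289 days
September 2074 has 30 days: 30 - 12 = 18 days to September 30 -> 271 left
October 2074 has 31 days -> 240 left
November 2074 has 30 days -> 210 left
December 2074 has 31 days -> 179 left
January 2075 has 31 days -> 148 left
February 2075 has 28 days -> 120 left
March 2075 has 31 days -> 89 left
April 2075 has 30 days -> 59 left
May 2075 has 31 days -> 28 left
June 2075: 28 <= 30 -> lands on June 28

Result: 2075-06-28


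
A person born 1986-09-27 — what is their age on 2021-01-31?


Birth: 1986-09-27
Reference: 2021-01-31
Year difference: 2021 - 1986 = 35
Birthday not yet reached in 2021, subtract 1

34 years old


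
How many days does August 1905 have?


August 1905

31 days


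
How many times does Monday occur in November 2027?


November 2027 has 30 days
Anchor: Jan 1, 2027. With p = 2027 - 1 = 2026: (p + p//4 - p//100 + p//400) mod 7 = (2026 + 506 - 20 + 5) mod 7 = 2517 mod 7 = 4 -> Friday (Mon=0 ... Sun=6)
Days before November (Jan-Oct): 304; November 1 index = (4 + 304) mod 7 = 0 -> Monday
First Monday is November 1
Mondays: 1, 8, 15, 22, 29

5 Mondays


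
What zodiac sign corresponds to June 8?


Date: June 8
Conventional tropical zodiac dates: Gemini from May 21 onward; Cancer starts June 21
June 8 falls within the Gemini range

Gemini


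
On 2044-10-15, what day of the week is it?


Date: October 15, 2044
Anchor: Jan 1, 2044. With p = 2044 - 1 = 2043: (p + p//4 - p//100 + p//400) mod 7 = (2043 + 510 - 20 + 5) mod 7 = 2538 mod 7 = 4 -> Friday (Mon=0 ... Sun=6)
Days before October (Jan-Sep): 274; offset = 274 + 15 - 1 = 288
Weekday index = (4 + 288) mod 7 = 5

Day of the week: Saturday


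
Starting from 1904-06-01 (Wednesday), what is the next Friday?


Current: Wednesday
Target: Friday
Days ahead: 2

Next Friday: 1904-06-03


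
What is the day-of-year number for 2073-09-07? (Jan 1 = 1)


Date: September 7, 2073
Days in months 1 through 8: 243
Plus 7 days in September

Day of year: 250


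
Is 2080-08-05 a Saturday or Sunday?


Anchor: Jan 1, 2080. With p = 2080 - 1 = 2079: (p + p//4 - p//100 + p//400) mod 7 = (2079 + 519 - 20 + 5) mod 7 = 2583 mod 7 = 0 -> Monday (Mon=0 ... Sun=6)
Day of year: 218; offset = 217
Weekday index = (0 + 217) mod 7 = 0 -> Monday
Weekend days: Saturday, Sunday

No


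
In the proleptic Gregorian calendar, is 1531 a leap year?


Gregorian leap year rule: divisible by 4, but not by 100, unless also by 400.
1531 is not divisible by 4 -> not a leap year

No


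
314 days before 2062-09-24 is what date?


Start: 2062-09-24, subtract 314 days
Back 24 days from September 24 reaches August 31, 2062 -> 290 left
August 2062 has 31 days -> back to July 31, 2062 -> 259 left
July 2062 has 31 days -> back to June 30, 2062 -> 228 left
June 2062 has 30 days -> back to May 31, 2062 -> 198 left
May 2062 has 31 days -> back to April 30, 2062 -> 167 left
April 2062 has 30 days -> back to March 31, 2062 -> 137 left
March 2062 has 31 days -> back to February 28, 2062 -> 106 left
February 2062 has 28 days -> back to January 31, 2062 -> 78 left
January 2062 has 31 days -> back to December 31, 2061 -> 47 left
December 2061 has 31 days -> back to November 30, 2061 -> 16 left
November 2061: 30 - 16 = 14 -> lands on November 14

Result: 2061-11-14


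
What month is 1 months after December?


December is month 12
12 + 1 = 13; wrap: 13 - 12 = 1

January


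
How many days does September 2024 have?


September 2024

30 days


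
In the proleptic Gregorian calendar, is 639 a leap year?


Gregorian leap year rule: divisible by 4, but not by 100, unless also by 400.
639 is not divisible by 4 -> not a leap year

No


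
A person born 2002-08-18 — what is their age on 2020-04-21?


Birth: 2002-08-18
Reference: 2020-04-21
Year difference: 2020 - 2002 = 18
Birthday not yet reached in 2020, subtract 1

17 years old


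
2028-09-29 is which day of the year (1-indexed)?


Date: September 29, 2028
Days in months 1 through 8: 244
Plus 29 days in September

Day of year: 273


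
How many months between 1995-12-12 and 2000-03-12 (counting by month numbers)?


From December 1995 to March 2000
5 years * 12 = 60 months, minus 9 months = 51

51 months


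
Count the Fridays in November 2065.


November 2065 has 30 days
Anchor: Jan 1, 2065. With p = 2065 - 1 = 2064: (p + p//4 - p//100 + p//400) mod 7 = (2064 + 516 - 20 + 5) mod 7 = 2565 mod 7 = 3 -> Thursday (Mon=0 ... Sun=6)
Days before November (Jan-Oct): 304; November 1 index = (3 + 304) mod 7 = 6 -> Sunday
First Friday is November 6
Fridays: 6, 13, 20, 27

4 Fridays


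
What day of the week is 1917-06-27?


Date: June 27, 1917
Anchor: Jan 1, 1917. With p = 1917 - 1 = 1916: (p + p//4 - p//100 + p//400) mod 7 = (1916 + 479 - 19 + 4) mod 7 = 2380 mod 7 = 0 -> Monday (Mon=0 ... Sun=6)
Days before June (Jan-May): 151; offset = 151 + 27 - 1 = 177
Weekday index = (0 + 177) mod 7 = 2

Day of the week: Wednesday


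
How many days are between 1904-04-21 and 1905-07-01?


From 1904-04-21 to 1905-07-01
1904-04-21: days before April = 31 + 29 + 31 = 91 (1904 is a leap year); day of year = 91 + 21 = 112
1905-07-01: days before July = 31 + 28 + 31 + 30 + 31 + 30 = 181 (1905 is not a leap year); day of year = 181 + 1 = 182
Rest of 1904: 366 - 112 = 254
Total = 254 + 182 = 436

436 days


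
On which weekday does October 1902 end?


October 1902 has 31 days
Anchor: Jan 1, 1902. With p = 1902 - 1 = 1901: (p + p//4 - p//100 + p//400) mod 7 = (1901 + 475 - 19 + 4) mod 7 = 2361 mod 7 = 2 -> Wednesday (Mon=0 ... Sun=6)
Days before October (Jan-Sep): 273; October 1 index = (2 + 273) mod 7 = 2 -> Wednesday
Last day offset: 31 - 1 = 30 days
Weekday index = (2 + 30) mod 7 = 4

Friday, October 31


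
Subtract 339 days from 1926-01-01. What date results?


Start: 1926-01-01, subtract 339 days
Back 1 day from January 1 reaches December 31, 1925 -> 338 left
December 1925 has 31 days -> back to November 30, 1925 -> 307 left
November 1925 has 30 days -> back to October 31, 1925 -> 277 left
October 1925 has 31 days -> back to September 30, 1925 -> 246 left
September 1925 has 30 days -> back to August 31, 1925 -> 216 left
August 1925 has 31 days -> back to July 31, 1925 -> 185 left
July 1925 has 31 days -> back to June 30, 1925 -> 154 left
June 1925 has 30 days -> back to May 31, 1925 -> 124 left
May 1925 has 31 days -> back to April 30, 1925 -> 93 left
April 1925 has 30 days -> back to March 31, 1925 -> 63 left
March 1925 has 31 days -> back to February 28, 1925 -> 32 left
February 1925 has 28 days -> back to January 31, 1925 -> 4 left
January 1925: 31 - 4 = 27 -> lands on January 27

Result: 1925-01-27


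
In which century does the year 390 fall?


Century = (year - 1) // 100 + 1
= (390 - 1) // 100 + 1
= 389 // 100 + 1
= 3 + 1

4th century


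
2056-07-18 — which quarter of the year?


Month: July (month 7)
Q1: Jan-Mar, Q2: Apr-Jun, Q3: Jul-Sep, Q4: Oct-Dec

Q3


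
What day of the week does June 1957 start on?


Target: June 1, 1957
Anchor: Jan 1, 1957. With p = 1957 - 1 = 1956: (p + p//4 - p//100 + p//400) mod 7 = (1956 + 489 - 19 + 4) mod 7 = 2430 mod 7 = 1 -> Tuesday (Mon=0 ... Sun=6)
Days before June (Jan-May): 151 days
Weekday index = (1 + 151) mod 7 = 5

Saturday
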